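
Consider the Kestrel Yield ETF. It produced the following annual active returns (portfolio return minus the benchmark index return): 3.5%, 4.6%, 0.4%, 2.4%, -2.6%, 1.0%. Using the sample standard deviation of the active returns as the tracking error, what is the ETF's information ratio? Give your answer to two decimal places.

Mean return r̄ = 9.30 / 6 = 1.5500%
Σ(r − r̄)² = 32.6750; sample σ = √(32.6750/5) = 2.5564%
IR = r̄ / tracking error = 1.5500 / 2.5564 = 0.6063

0.61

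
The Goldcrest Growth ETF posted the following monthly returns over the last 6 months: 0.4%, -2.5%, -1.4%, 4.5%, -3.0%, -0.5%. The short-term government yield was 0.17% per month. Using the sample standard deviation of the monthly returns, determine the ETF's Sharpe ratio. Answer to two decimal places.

-0.22

r̄ = (0.4 − 2.5 − 1.4 + 4.5 − 3 − 0.5) / 6 = -2.50 / 6 = -0.4167%
Sample σ = √[Σ(r − r̄)² / 5] = √[36.8283 / 5] = √7.3657 = 2.7140%
Sharpe = (r̄ − rf) / σ = (-0.4167 − 0.17) / 2.7140 = -0.5867 / 2.7140 = -0.2162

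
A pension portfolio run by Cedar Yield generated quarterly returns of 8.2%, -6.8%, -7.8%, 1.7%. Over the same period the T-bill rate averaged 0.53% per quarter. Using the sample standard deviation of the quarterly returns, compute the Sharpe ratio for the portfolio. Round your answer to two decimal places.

μ = (8.2 − 6.8 − 7.8 + 1.7) / 4 = -1.1750%
Sample std dev = √[171.6875 / 3] = 7.5650%
Sharpe = (μ − rf) / σ = (-1.1750 − 0.53) / 7.5650 = -1.7050 / 7.5650 = -0.2254

-0.23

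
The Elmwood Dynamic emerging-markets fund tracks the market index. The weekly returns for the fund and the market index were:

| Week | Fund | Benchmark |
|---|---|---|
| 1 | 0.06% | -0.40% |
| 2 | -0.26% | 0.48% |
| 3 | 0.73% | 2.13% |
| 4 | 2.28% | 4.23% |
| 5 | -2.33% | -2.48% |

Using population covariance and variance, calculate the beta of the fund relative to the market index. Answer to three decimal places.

r̄p = 0.0960%,  r̄m = 0.7920%
Cov = Σ(rp − r̄p)(rm − r̄m) / 5 = 3.2897
Var(rm) = Σ(rm − r̄m)² / 5 = 5.1669
β = Cov / Var = 3.2897 / 5.1669 = 0.6367

0.637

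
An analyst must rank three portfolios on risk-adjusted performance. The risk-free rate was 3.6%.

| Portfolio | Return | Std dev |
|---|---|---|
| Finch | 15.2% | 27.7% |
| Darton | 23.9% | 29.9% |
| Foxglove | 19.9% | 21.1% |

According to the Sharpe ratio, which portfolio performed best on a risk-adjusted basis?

Foxglove

Finch: Sharpe ratio = (15.2% − 3.6%) / 27.7% = 0.419
Darton: Sharpe ratio = (23.9% − 3.6%) / 29.9% = 0.679
Foxglove: Sharpe ratio = (19.9% − 3.6%) / 21.1% = 0.773
Highest: Foxglove (0.773).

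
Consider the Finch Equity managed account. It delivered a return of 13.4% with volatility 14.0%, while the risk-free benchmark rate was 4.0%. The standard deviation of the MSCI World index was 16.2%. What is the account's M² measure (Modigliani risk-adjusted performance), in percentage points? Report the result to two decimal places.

Sharpe = (Rp − Rf) / σp = (13.4% − 4.0%) / 14.0% = 0.6714
M² = Rf + Sharpe × σm = 4.0% + 0.6714 × 16.2% = 14.8767%

14.88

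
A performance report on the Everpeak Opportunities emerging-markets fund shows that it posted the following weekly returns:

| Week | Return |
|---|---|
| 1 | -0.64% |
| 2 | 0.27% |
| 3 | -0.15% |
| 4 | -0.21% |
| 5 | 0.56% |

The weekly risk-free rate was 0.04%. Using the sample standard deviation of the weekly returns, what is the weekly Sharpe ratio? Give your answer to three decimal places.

Mean return r̄ = -0.170 / 5 = -0.0340%
Sample σ = √[Σ(r − r̄)² / 4] = √[0.8569 / 4] = √0.2142 = 0.4628%
Sharpe = (r̄ − rf) / σ = (-0.0340 − 0.04) / 0.4628 = -0.0740 / 0.4628 = -0.1599

-0.160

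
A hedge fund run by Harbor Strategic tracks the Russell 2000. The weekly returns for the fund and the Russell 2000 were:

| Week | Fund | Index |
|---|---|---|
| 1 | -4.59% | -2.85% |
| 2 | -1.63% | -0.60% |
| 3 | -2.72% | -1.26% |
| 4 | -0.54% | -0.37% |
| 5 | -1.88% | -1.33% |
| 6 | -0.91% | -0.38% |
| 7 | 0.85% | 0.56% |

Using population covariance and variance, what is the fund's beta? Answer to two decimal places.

1.57

r̄p = -1.6314%,  r̄m = -0.8900%
Cov = Σ(rp − r̄p)(rm − r̄m) / 7 = 1.5493
Var(rm) = Σ(rm − r̄m)² / 7 = 0.9842
β = Cov / Var = 1.5493 / 0.9842 = 1.5742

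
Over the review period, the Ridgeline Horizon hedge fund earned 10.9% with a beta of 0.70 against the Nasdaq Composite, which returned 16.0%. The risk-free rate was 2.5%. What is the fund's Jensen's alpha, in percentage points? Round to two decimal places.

-1.05

CAPM expected return = Rf + β(Rm − Rf) = 2.5% + 0.70 × (16.0% − 2.5%) = 2.5 + 0.70 × 13.50 = 11.9500%
Jensen's α = Rp − E[R] = 10.9% − 11.9500% = -1.0500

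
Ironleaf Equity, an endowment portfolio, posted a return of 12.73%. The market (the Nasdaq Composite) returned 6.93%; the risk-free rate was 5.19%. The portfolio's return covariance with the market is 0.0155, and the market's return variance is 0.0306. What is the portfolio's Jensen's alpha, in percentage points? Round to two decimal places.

6.66

β = Cov / Var = 0.0155 / 0.0306 = 0.5065
E[R] = Rf + β(Rm − Rf) = 5.19% + 0.5065 × (6.93% − 5.19%) = 6.0713%
α = Rp − E[R] = 12.73% − 6.0713% = 6.6587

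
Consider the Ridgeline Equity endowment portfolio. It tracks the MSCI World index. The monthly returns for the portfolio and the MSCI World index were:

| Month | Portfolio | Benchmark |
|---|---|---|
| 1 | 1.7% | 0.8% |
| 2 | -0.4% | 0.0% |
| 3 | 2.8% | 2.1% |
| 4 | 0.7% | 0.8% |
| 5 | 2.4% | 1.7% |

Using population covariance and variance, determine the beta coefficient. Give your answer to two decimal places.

1.49

r̄p = 1.4400%,  r̄m = 1.0800%
Cov = Σ(rp − r̄p)(rm − r̄m) / 5 = 0.8208
Var(rm) = Σ(rm − r̄m)² / 5 = 0.5496
β = Cov / Var = 0.8208 / 0.5496 = 1.4934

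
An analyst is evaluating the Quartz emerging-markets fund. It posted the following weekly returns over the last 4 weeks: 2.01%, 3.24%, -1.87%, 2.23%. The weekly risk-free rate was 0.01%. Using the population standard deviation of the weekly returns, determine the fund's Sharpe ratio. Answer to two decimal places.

μ = (2.01 + 3.24 − 1.87 + 2.23) / 4 = 5.610 / 4 = 1.4025%
Σ(r − μ)² = (2.01 − 1.4025)² + (3.24 − 1.4025)² + (-1.87 − 1.4025)² + … = 15.1395
population σ = √(15.1395 / 4) = √3.7849 = 1.9455%
Sharpe = (μ − rf) / σ = (1.4025 − 0.01) / 1.9455 = 1.3925 / 1.9455 = 0.7158

0.72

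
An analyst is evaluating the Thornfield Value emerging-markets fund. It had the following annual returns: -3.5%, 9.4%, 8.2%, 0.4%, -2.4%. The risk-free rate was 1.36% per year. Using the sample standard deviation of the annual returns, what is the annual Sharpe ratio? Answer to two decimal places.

0.18

r̄ = (-3.5 + 9.4 + 8.2 + 0.4 − 2.4) / 5 = 2.4200%
Sample std dev = √[144.4880 / 4] = 6.0102%
Sharpe = (r̄ − rf) / σ = (2.4200 − 1.36) / 6.0102 = 1.0600 / 6.0102 = 0.1764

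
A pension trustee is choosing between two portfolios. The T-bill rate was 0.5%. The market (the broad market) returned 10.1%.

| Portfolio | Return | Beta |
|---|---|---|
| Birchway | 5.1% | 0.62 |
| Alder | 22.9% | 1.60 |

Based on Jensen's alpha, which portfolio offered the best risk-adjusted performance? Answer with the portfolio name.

Birchway: α = 5.1% − [0.5% + 0.62 × (10.1% − 0.5%)] = -1.352
Alder: α = 22.9% − [0.5% + 1.60 × (10.1% − 0.5%)] = 7.040
Highest: Alder (7.040).

Alder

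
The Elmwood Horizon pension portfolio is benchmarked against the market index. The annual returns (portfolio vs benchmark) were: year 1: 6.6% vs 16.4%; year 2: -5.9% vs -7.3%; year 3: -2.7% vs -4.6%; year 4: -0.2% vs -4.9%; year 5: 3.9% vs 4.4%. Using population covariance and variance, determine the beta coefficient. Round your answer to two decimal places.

r̄p = 0.3400%,  r̄m = 0.8000%
Cov = Σ(rp − r̄p)(rm − r̄m) / 5 = 36.1020
Var(rm) = Σ(rm − r̄m)² / 5 = 76.7160
β = Cov / Var = 36.1020 / 76.7160 = 0.4706

0.47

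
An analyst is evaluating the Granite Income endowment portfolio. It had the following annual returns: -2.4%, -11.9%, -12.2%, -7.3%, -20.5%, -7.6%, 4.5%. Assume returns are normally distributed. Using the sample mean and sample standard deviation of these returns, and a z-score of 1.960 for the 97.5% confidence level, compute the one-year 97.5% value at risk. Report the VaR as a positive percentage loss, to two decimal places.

r̄ = (-2.4 − 11.9 − 12.2 − 7.3 − 20.5 − 7.6 + 4.5) / 7 = -57.40 / 7 = -8.2000%
Σ(r − r̄)² = (-2.4 − (-8.2000))² + (-11.9 − (-8.2000))² + (-12.2 − (-8.2000))² + … = 377.0800
σ = √[377.0800 / 6] = 7.9276%
VaR = −(r̄ − z·σ) = −(-8.2000 − 1.960 × 7.9276) = −(-23.7381) = 23.7381%

23.74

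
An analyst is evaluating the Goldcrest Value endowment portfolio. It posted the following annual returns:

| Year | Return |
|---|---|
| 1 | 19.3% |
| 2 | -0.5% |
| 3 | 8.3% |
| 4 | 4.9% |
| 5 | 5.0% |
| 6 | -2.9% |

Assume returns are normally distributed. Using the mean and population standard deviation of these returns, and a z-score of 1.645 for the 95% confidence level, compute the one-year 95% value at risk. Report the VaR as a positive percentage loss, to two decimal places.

Mean return r̄ = 34.10 / 6 = 5.6833%
Σ(r − r̄)² = 305.2483; population σ = √(305.2483/6) = 7.1327%
VaR = −(r̄ − z·σ) = −(5.6833 − 1.645 × 7.1327) = −(-6.0500) = 6.0500%

6.05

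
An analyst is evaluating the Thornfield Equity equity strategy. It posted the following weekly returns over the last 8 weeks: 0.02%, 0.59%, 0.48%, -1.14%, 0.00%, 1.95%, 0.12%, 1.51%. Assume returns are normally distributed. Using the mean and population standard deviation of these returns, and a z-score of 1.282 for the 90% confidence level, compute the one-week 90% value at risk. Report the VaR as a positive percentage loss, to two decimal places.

Mean return r̄ = 3.530 / 8 = 0.4413%
Population σ = √[Σ(r − r̄)² / 8] = √[6.4179 / 8] = √0.8022 = 0.8957%
VaR = −(r̄ − z·σ) = −(0.4413 − 1.282 × 0.8957) = −(-0.7070) = 0.7070%

0.71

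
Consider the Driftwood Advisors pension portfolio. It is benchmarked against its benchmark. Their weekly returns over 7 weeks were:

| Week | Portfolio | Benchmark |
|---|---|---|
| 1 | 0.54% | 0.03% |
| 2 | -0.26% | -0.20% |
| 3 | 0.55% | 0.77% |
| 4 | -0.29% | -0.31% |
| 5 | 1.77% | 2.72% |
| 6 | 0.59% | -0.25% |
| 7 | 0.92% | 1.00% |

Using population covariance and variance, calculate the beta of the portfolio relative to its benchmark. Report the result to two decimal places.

r̄p = 0.5457%,  r̄m = 0.5371%
Cov = Σ(rp − r̄p)(rm − r̄m) / 7 = 0.5881
Var(rm) = Σ(rm − r̄m)² / 7 = 1.0244
β = Cov / Var = 0.5881 / 1.0244 = 0.5741

0.57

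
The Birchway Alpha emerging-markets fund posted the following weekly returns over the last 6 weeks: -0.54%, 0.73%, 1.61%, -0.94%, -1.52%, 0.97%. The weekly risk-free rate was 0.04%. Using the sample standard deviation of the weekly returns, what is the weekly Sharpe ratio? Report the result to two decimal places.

0.01

Mean return r̄ = 0.310 / 6 = 0.0517%
Σ(r − r̄)² = 7.5355; sample σ = √(7.5355/5) = 1.2276%
Sharpe = (r̄ − rf) / σ = (0.0517 − 0.04) / 1.2276 = 0.0117 / 1.2276 = 0.0095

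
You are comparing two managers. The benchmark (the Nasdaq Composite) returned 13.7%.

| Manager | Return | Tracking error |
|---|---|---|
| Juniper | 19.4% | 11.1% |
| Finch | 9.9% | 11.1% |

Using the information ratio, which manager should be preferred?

Juniper: IR = (19.4% − 13.7%) / 11.1% = 0.514
Finch: IR = (9.9% − 13.7%) / 11.1% = -0.342
Highest: Juniper (0.514).

Juniper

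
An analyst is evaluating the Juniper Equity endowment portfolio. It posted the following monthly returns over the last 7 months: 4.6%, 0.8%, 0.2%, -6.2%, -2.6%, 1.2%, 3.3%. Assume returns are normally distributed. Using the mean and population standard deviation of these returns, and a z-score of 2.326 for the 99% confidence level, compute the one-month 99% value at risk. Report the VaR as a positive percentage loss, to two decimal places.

7.63

μ = (4.6 + 0.8 + 0.2 − 6.2 − 2.6 + 1.2 + 3.3) / 7 = 0.1857%
Population σ = √[Σ(r − μ)² / 7] = √[79.1286 / 7] = √11.3041 = 3.3622%
VaR = −(μ − z·σ) = −(0.1857 − 2.326 × 3.3622) = −(-7.6348) = 7.6348%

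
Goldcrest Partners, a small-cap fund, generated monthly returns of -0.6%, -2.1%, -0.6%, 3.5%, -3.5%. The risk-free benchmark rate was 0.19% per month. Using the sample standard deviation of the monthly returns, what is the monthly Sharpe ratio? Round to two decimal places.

-0.32

Mean return μ = -3.30 / 5 = -0.6600%
Sample σ = √[Σ(r − μ)² / 4] = √[27.4520 / 4] = √6.8630 = 2.6197%
Sharpe = (μ − rf) / σ = (-0.6600 − 0.19) / 2.6197 = -0.8500 / 2.6197 = -0.3245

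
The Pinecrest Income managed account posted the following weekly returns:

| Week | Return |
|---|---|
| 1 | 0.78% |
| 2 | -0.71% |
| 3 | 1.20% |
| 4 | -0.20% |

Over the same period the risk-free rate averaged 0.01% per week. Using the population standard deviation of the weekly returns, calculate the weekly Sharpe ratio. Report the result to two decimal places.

μ = (0.78 − 0.71 + 1.2 − 0.2) / 4 = 0.2675%
Σ(r − μ)² = (0.78 − 0.2675)² + (-0.71 − 0.2675)² + … = 2.3063
σ = √[2.3063 / 4] = 0.7593%
Sharpe = (μ − rf) / σ = (0.2675 − 0.01) / 0.7593 = 0.2575 / 0.7593 = 0.3391

0.34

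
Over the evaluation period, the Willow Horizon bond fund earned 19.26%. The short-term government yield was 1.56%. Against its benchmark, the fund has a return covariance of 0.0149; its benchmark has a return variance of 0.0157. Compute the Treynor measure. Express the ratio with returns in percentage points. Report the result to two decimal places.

β = Cov / Var = 0.0149 / 0.0157 = 0.9490
Treynor = (Rp − Rf) / β = (19.26% − 1.56%) / 0.9490 = 17.70 / 0.9490 = 18.6512

18.65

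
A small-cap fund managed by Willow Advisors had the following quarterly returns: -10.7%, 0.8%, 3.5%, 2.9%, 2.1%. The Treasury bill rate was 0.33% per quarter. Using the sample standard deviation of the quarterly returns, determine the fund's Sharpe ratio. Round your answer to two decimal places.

-0.10

Mean return r̄ = -1.40 / 5 = -0.2800%
Sample σ = √[Σ(r − r̄)² / 4] = √[139.8080 / 4] = √34.9520 = 5.9120%
Sharpe = (r̄ − rf) / σ = (-0.2800 − 0.33) / 5.9120 = -0.6100 / 5.9120 = -0.1032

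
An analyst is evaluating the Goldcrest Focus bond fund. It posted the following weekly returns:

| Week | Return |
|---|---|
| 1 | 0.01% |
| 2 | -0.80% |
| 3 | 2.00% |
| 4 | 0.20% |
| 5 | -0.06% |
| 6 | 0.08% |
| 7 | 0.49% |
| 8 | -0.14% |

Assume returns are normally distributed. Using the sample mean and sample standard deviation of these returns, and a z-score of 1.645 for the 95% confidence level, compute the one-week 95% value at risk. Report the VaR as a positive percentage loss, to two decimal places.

1.10

μ = (0.01 − 0.8 + 2 + 0.2 − 0.06 + 0.08 + 0.49 − 0.14) / 8 = 0.2225%
Σ(r − μ)² = 4.5538; sample σ = √(4.5538/7) = 0.8066%
VaR = −(μ − z·σ) = −(0.2225 − 1.645 × 0.8066) = −(-1.1044) = 1.1044%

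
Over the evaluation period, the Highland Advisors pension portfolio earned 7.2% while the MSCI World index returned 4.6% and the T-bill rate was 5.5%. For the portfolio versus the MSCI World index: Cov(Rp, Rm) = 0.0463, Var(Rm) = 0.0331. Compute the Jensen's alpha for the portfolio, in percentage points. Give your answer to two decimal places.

β = Cov / Var = 0.0463 / 0.0331 = 1.3988
E[R] = Rf + β(Rm − Rf) = 5.5% + 1.3988 × (4.6% − 5.5%) = 4.2411%
α = Rp − E[R] = 7.2% − 4.2411% = 2.9589

2.96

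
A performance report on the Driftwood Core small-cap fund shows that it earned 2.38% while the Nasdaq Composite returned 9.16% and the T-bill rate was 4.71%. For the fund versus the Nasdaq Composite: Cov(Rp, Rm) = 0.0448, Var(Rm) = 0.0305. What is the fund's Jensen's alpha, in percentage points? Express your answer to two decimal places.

-8.87

β = Cov / Var = 0.0448 / 0.0305 = 1.4689
E[R] = Rf + β(Rm − Rf) = 4.71% + 1.4689 × (9.16% − 4.71%) = 11.2466%
α = Rp − E[R] = 2.38% − 11.2466% = -8.8666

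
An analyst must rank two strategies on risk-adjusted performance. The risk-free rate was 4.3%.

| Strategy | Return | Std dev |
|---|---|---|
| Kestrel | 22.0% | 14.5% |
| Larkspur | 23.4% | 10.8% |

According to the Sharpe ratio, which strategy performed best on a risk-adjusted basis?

Kestrel: Sharpe ratio = (22.0% − 4.3%) / 14.5% = 1.221
Larkspur: Sharpe ratio = (23.4% − 4.3%) / 10.8% = 1.769
Highest: Larkspur (1.769).

Larkspur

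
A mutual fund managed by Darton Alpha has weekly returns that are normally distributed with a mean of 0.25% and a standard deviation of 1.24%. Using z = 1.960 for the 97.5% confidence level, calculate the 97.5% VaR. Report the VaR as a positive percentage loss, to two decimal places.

VaR (as % loss) = −(μ − z·σ) = −(0.25% − 1.960 × 1.24%) = −(-2.1804%) = 2.1804%

2.18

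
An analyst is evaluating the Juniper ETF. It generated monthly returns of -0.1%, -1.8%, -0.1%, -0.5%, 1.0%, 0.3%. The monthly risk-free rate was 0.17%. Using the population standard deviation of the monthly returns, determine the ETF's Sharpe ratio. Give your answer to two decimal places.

Mean return r̄ = -1.20 / 6 = -0.2000%
Σ(r − r̄)² = 4.3600; population σ = √(4.3600/6) = 0.8524%
Sharpe = (r̄ − rf) / σ = (-0.2000 − 0.17) / 0.8524 = -0.3700 / 0.8524 = -0.4341

-0.43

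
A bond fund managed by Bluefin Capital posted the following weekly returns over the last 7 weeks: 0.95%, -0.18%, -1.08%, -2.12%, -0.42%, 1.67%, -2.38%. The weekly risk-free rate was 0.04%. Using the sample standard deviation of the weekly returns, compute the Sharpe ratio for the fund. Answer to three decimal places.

-0.367

Mean return r̄ = -3.560 / 7 = -0.5086%
Sample std dev = √[13.4149 / 6] = 1.4953%
Sharpe = (r̄ − rf) / σ = (-0.5086 − 0.04) / 1.4953 = -0.5486 / 1.4953 = -0.3669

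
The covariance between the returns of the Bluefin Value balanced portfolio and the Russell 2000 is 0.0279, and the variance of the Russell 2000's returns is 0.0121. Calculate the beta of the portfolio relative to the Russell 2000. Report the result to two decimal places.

β = Cov(Rp, Rm) / Var(Rm) = 0.0279 / 0.0121 = 2.3058

2.31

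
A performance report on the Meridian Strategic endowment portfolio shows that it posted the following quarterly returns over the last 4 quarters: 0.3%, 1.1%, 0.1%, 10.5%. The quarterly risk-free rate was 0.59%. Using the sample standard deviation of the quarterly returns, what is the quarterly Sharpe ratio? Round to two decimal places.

0.48

r̄ = (0.3 + 1.1 + 0.1 + 10.5) / 4 = 3.0000%
Sample σ = √[Σ(r − r̄)² / 3] = √[75.5600 / 3] = √25.1867 = 5.0186%
Sharpe = (r̄ − rf) / σ = (3.0000 − 0.59) / 5.0186 = 2.4100 / 5.0186 = 0.4802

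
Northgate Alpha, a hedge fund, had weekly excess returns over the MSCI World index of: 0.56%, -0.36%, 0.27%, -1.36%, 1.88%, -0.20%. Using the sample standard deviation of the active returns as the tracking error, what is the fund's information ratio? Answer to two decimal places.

Mean return r̄ = 0.790 / 6 = 0.1317%
Sample std dev = √[5.8361 / 5] = 1.0804%
IR = r̄ / tracking error = 0.1317 / 1.0804 = 0.1219

0.12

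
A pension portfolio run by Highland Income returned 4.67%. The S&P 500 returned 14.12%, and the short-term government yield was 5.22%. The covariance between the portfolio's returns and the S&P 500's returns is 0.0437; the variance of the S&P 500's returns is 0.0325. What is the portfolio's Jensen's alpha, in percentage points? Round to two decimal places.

β = Cov / Var = 0.0437 / 0.0325 = 1.3446
E[R] = Rf + β(Rm − Rf) = 5.22% + 1.3446 × (14.12% − 5.22%) = 17.1869%
α = Rp − E[R] = 4.67% − 17.1869% = -12.5169

-12.52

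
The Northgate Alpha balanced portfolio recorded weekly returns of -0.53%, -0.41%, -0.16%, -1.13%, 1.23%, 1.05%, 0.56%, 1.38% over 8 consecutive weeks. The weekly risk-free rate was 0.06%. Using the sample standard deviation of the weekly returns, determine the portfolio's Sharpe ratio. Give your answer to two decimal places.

0.20

Mean return r̄ = 1.990 / 8 = 0.2488%
Σ(r − r̄)² = (-0.53 − 0.2488)² + (-0.41 − 0.2488)² + … = 6.0899
σ = √[6.0899 / 7] = 0.9327%
Sharpe = (r̄ − rf) / σ = (0.2488 − 0.06) / 0.9327 = 0.1888 / 0.9327 = 0.2024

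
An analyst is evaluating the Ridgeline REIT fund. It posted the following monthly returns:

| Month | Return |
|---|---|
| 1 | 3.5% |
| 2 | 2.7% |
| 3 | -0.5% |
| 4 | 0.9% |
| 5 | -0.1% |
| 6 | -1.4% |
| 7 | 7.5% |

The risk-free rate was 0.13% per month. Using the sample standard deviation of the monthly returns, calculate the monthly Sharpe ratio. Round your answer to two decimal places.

0.55

Mean return r̄ = 12.60 / 7 = 1.8000%
Sample σ = √[Σ(r − r̄)² / 6] = √[56.1400 / 6] = √9.3567 = 3.0589%
Sharpe = (r̄ − rf) / σ = (1.8000 − 0.13) / 3.0589 = 1.6700 / 3.0589 = 0.5459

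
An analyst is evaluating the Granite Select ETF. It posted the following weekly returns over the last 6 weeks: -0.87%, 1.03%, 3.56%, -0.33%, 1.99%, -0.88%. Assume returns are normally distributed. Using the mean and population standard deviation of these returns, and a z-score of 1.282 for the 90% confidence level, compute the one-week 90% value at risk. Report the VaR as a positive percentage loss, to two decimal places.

μ = (-0.87 + 1.03 + 3.56 − 0.33 + 1.99 − 0.88) / 6 = 0.7500%
Population σ = √[Σ(r − μ)² / 6] = √[15.9598 / 6] = √2.6600 = 1.6310%
VaR = −(μ − z·σ) = −(0.7500 − 1.282 × 1.6310) = −(-1.3409) = 1.3409%

1.34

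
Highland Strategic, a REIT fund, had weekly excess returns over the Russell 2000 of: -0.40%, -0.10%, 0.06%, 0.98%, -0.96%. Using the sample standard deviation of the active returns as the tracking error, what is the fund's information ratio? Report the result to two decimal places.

Mean return r̄ = -0.420 / 5 = -0.0840%
Σ(r − r̄)² = (-0.4 − (-0.0840))² + (-0.1 − (-0.0840))² + … = 2.0203
sample σ = √(2.0203 / 4) = √0.5051 = 0.7107%
IR = r̄ / tracking error = -0.0840 / 0.7107 = -0.1182

-0.12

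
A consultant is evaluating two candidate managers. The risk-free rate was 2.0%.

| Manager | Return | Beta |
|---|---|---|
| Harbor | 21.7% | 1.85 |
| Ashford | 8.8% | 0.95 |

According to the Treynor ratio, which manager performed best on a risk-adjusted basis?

Harbor

Harbor: Treynor = (21.7% − 2.0%) / 1.85 = 10.649
Ashford: Treynor = (8.8% − 2.0%) / 0.95 = 7.158
Highest: Harbor (10.649).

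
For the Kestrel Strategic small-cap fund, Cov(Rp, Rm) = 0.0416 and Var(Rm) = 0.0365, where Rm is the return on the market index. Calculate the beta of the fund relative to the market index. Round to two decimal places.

1.14

β = Cov(Rp, Rm) / Var(Rm) = 0.0416 / 0.0365 = 1.1397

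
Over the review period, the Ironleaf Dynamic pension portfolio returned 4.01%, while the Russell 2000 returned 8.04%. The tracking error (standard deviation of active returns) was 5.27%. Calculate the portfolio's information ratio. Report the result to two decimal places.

IR = (Rp − Rb) / TE = (4.01% − 8.04%) / 5.27% = -4.03% / 5.27% = -0.7647

-0.76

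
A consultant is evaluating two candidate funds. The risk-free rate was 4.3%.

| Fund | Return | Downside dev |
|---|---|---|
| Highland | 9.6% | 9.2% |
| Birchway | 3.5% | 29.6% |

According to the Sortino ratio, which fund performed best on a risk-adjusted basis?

Highland: Sortino ratio = (9.6% − 4.3%) / 9.2% = 0.576
Birchway: Sortino ratio = (3.5% − 4.3%) / 29.6% = -0.027
Highest: Highland (0.576).

Highland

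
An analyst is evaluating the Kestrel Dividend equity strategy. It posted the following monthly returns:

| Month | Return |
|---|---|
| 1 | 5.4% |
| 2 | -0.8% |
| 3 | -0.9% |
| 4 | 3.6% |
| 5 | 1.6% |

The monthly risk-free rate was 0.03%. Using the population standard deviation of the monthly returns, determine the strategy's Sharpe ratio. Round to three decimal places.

μ = (5.4 − 0.8 − 0.9 + 3.6 + 1.6) / 5 = 8.90 / 5 = 1.7800%
Σ(r − μ)² = (5.4 − 1.7800)² + (-0.8 − 1.7800)² + (-0.9 − 1.7800)² + … = 30.2880
σ = √[30.2880 / 5] = 2.4612%
Sharpe = (μ − rf) / σ = (1.7800 − 0.03) / 2.4612 = 1.7500 / 2.4612 = 0.7110

0.711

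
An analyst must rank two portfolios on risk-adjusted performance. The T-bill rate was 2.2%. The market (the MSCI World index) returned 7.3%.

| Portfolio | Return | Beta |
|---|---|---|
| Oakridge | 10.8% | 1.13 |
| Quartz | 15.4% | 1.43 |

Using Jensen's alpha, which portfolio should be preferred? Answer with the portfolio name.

Oakridge: α = 10.8% − [2.2% + 1.13 × (7.3% − 2.2%)] = 2.837
Quartz: α = 15.4% − [2.2% + 1.43 × (7.3% − 2.2%)] = 5.907
Highest: Quartz (5.907).

Quartz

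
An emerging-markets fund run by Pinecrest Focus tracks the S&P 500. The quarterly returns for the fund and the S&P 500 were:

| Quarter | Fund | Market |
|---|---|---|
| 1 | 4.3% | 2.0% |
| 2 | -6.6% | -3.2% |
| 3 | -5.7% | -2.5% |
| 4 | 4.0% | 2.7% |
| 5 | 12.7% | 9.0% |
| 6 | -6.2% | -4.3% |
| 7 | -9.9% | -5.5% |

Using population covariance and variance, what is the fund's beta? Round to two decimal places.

1.58

r̄p = -1.0571%,  r̄m = -0.2571%
Cov = Σ(rp − r̄p)(rm − r̄m) / 7 = 35.4682
Var(rm) = Σ(rm − r̄m)² / 7 = 22.4367
β = Cov / Var = 35.4682 / 22.4367 = 1.5808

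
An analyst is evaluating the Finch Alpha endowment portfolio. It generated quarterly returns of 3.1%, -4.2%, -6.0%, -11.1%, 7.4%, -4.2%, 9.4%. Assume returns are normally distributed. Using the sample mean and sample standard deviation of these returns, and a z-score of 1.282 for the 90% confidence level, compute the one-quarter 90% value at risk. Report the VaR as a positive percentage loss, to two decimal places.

Mean return μ = -5.60 / 7 = -0.8000%
Sample std dev = √[342.7400 / 6] = 7.5580%
VaR = −(μ − z·σ) = −(-0.8000 − 1.282 × 7.5580) = −(-10.4894) = 10.4894%

10.49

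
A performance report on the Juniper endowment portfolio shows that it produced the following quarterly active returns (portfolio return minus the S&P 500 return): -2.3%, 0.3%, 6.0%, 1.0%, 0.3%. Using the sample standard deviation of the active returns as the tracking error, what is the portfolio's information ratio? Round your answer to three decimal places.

r̄ = (-2.3 + 0.3 + 6 + 1 + 0.3) / 5 = 5.30 / 5 = 1.0600%
Sample σ = √[Σ(r − r̄)² / 4] = √[36.8520 / 4] = √9.2130 = 3.0353%
IR = r̄ / tracking error = 1.0600 / 3.0353 = 0.3492

0.349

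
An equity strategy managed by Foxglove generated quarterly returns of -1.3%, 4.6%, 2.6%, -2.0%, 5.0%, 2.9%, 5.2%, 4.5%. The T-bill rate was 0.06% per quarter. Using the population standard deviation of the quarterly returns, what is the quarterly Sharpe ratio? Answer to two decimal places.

μ = (-1.3 + 4.6 + 2.6 − 2 + 5 + 2.9 + 5.2 + 4.5) / 8 = 2.6875%
Σ(r − μ)² = (-1.3 − 2.6875)² + (4.6 − 2.6875)² + … = 56.5288
population σ = √(56.5288 / 8) = √7.0661 = 2.6582%
Sharpe = (μ − rf) / σ = (2.6875 − 0.06) / 2.6582 = 2.6275 / 2.6582 = 0.9885

0.99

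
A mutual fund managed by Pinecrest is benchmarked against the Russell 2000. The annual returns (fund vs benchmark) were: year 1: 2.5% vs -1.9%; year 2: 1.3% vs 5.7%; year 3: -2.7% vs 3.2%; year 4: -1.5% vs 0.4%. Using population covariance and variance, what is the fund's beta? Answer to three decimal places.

-0.178

r̄p = -0.1000%,  r̄m = 1.8500%
Cov = Σ(rp − r̄p)(rm − r̄m) / 4 = -1.4600
Var(rm) = Σ(rm − r̄m)² / 4 = 8.2025
β = Cov / Var = -1.4600 / 8.2025 = -0.1780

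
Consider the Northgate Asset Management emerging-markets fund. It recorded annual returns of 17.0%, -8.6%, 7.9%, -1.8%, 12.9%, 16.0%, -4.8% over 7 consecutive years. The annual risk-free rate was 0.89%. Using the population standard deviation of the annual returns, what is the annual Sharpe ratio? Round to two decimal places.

r̄ = (17 − 8.6 + 7.9 − 1.8 + 12.9 + 16 − 4.8) / 7 = 38.60 / 7 = 5.5143%
Σ(r − r̄)² = 661.2086; population σ = √(661.2086/7) = 9.7190%
Sharpe = (r̄ − rf) / σ = (5.5143 − 0.89) / 9.7190 = 4.6243 / 9.7190 = 0.4758

0.48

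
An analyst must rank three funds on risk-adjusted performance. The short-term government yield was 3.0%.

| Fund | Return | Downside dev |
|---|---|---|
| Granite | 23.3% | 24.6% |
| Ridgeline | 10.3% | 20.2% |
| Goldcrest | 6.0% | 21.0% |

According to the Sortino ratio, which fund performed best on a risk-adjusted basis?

Granite: Sortino ratio = (23.3% − 3.0%) / 24.6% = 0.825
Ridgeline: Sortino ratio = (10.3% − 3.0%) / 20.2% = 0.361
Goldcrest: Sortino ratio = (6.0% − 3.0%) / 21.0% = 0.143
Highest: Granite (0.825).

Granite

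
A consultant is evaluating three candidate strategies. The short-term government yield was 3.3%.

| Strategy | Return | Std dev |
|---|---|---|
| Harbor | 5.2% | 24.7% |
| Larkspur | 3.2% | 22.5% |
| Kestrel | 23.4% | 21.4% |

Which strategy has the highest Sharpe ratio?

Kestrel

Harbor: Sharpe ratio = (5.2% − 3.3%) / 24.7% = 0.077
Larkspur: Sharpe ratio = (3.2% − 3.3%) / 22.5% = -0.004
Kestrel: Sharpe ratio = (23.4% − 3.3%) / 21.4% = 0.939
Highest: Kestrel (0.939).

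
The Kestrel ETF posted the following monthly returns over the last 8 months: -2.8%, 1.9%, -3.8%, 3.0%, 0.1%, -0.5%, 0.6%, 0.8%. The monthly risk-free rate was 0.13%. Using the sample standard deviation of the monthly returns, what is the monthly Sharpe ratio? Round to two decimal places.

-0.10

Mean return r̄ = -0.70 / 8 = -0.0875%
Sample σ = √[Σ(r − r̄)² / 7] = √[36.0888 / 7] = √5.1555 = 2.2706%
Sharpe = (r̄ − rf) / σ = (-0.0875 − 0.13) / 2.2706 = -0.2175 / 2.2706 = -0.0958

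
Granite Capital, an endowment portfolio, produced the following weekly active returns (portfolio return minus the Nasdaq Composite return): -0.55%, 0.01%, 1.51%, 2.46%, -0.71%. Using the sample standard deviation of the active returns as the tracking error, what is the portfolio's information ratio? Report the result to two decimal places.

0.39

r̄ = (-0.55 + 0.01 + 1.51 + 2.46 − 0.71) / 5 = 0.5440%
Sample std dev = √[7.6587 / 4] = 1.3837%
IR = r̄ / tracking error = 0.5440 / 1.3837 = 0.3931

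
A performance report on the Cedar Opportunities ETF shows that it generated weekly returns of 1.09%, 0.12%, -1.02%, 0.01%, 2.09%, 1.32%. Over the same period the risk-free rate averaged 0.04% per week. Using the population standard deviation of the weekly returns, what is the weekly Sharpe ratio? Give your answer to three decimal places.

0.553

Mean return r̄ = 3.610 / 6 = 0.6017%
Population std dev = √[6.1815 / 6] = 1.0150%
Sharpe = (r̄ − rf) / σ = (0.6017 − 0.04) / 1.0150 = 0.5617 / 1.0150 = 0.5534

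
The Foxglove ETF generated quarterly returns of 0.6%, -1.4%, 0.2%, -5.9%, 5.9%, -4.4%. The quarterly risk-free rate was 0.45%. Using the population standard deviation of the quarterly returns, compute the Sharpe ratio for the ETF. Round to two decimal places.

r̄ = (0.6 − 1.4 + 0.2 − 5.9 + 5.9 − 4.4) / 6 = -0.8333%
Σ(r − r̄)² = (0.6 − (-0.8333))² + (-1.4 − (-0.8333))² + (0.2 − (-0.8333))² + … = 87.1733
σ = √[87.1733 / 6] = 3.8117%
Sharpe = (r̄ − rf) / σ = (-0.8333 − 0.45) / 3.8117 = -1.2833 / 3.8117 = -0.3367

-0.34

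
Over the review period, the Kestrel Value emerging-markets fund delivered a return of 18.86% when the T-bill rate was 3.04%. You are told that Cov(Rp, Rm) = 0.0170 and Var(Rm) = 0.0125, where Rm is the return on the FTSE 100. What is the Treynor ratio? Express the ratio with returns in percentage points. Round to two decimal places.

β = Cov / Var = 0.0170 / 0.0125 = 1.3600
Treynor = (Rp − Rf) / β = (18.86% − 3.04%) / 1.3600 = 15.82 / 1.3600 = 11.6324

11.63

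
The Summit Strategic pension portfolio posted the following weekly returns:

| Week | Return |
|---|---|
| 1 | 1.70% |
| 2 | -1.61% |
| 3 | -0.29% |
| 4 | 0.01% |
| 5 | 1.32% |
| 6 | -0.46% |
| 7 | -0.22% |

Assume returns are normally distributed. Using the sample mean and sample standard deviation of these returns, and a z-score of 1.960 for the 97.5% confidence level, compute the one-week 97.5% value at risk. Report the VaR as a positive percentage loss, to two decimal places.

2.13

r̄ = (1.7 − 1.61 − 0.29 + 0.01 + 1.32 − 0.46 − 0.22) / 7 = 0.0643%
Σ(r − r̄)² = (1.7 − 0.0643)² + (-1.61 − 0.0643)² + (-0.29 − 0.0643)² + … = 7.5398
sample σ = √(7.5398 / 6) = √1.2566 = 1.1210%
VaR = −(r̄ − z·σ) = −(0.0643 − 1.960 × 1.1210) = −(-2.1329) = 2.1329%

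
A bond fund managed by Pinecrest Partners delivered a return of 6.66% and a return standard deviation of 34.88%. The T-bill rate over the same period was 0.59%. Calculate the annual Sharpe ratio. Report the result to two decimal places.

Sharpe = (Rp − Rf) / σp = (6.66% − 0.59%) / 34.88% = 6.07% / 34.88% = 0.1740

0.17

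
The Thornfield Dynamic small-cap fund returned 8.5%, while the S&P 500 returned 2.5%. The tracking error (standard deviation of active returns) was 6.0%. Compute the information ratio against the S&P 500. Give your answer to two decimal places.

1.00

IR = (Rp − Rb) / TE = (8.5% − 2.5%) / 6.0% = 6.00% / 6.0% = 1.0000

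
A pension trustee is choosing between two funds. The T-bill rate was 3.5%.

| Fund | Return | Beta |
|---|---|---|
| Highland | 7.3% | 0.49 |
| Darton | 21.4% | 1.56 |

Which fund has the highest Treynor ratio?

Darton

Highland: Treynor = (7.3% − 3.5%) / 0.49 = 7.755
Darton: Treynor = (21.4% − 3.5%) / 1.56 = 11.474
Highest: Darton (11.474).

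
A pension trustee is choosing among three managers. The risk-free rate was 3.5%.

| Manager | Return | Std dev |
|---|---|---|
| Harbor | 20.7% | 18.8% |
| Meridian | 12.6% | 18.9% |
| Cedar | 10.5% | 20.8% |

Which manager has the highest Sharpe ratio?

Harbor

Harbor: Sharpe ratio = (20.7% − 3.5%) / 18.8% = 0.915
Meridian: Sharpe ratio = (12.6% − 3.5%) / 18.9% = 0.481
Cedar: Sharpe ratio = (10.5% − 3.5%) / 20.8% = 0.337
Highest: Harbor (0.915).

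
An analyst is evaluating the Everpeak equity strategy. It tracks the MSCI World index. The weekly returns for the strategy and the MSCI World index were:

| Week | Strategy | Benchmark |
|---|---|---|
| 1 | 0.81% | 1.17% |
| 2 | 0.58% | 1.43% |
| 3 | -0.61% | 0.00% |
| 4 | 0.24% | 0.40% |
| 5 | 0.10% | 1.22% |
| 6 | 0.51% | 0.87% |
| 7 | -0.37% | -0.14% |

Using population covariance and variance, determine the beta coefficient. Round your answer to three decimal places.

0.684

r̄p = 0.1800%,  r̄m = 0.7071%
Cov = Σ(rp − r̄p)(rm − r̄m) / 7 = 0.2285
Var(rm) = Σ(rm − r̄m)² / 7 = 0.3340
β = Cov / Var = 0.2285 / 0.3340 = 0.6841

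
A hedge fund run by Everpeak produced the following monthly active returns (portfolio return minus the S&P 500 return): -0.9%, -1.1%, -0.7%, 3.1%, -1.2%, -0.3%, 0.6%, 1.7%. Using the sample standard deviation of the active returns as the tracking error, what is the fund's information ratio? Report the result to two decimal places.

Mean return r̄ = 1.20 / 8 = 0.1500%
Sample σ = √[Σ(r − r̄)² / 7] = √[16.7200 / 7] = √2.3886 = 1.5455%
IR = r̄ / tracking error = 0.1500 / 1.5455 = 0.0971

0.10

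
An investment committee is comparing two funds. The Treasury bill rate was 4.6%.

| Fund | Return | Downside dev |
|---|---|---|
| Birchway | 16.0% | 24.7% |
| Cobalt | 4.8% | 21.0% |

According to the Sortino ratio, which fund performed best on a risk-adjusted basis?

Birchway: Sortino ratio = (16.0% − 4.6%) / 24.7% = 0.462
Cobalt: Sortino ratio = (4.8% − 4.6%) / 21.0% = 0.010
Highest: Birchway (0.462).

Birchway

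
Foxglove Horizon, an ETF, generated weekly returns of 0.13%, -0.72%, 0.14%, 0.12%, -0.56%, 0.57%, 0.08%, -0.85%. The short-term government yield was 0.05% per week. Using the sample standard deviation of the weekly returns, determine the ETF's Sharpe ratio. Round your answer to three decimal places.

-0.369

μ = (0.13 − 0.72 + 0.14 + 0.12 − 0.56 + 0.57 + 0.08 − 0.85) / 8 = -1.090 / 8 = -0.1363%
Σ(r − μ)² = (0.13 − (-0.1363))² + (-0.72 − (-0.1363))² + (0.14 − (-0.1363))² + … = 1.7882
σ = √[1.7882 / 7] = 0.5054%
Sharpe = (μ − rf) / σ = (-0.1363 − 0.05) / 0.5054 = -0.1863 / 0.5054 = -0.3686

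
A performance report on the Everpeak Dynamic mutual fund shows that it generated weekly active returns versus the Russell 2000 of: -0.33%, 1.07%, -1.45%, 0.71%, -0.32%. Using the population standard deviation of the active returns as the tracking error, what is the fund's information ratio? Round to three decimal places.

r̄ = (-0.33 + 1.07 − 1.45 + 0.71 − 0.32) / 5 = -0.320 / 5 = -0.0640%
Σ(r − r̄)² = 3.9423; population σ = √(3.9423/5) = 0.8880%
IR = r̄ / tracking error = -0.0640 / 0.8880 = -0.0721

-0.072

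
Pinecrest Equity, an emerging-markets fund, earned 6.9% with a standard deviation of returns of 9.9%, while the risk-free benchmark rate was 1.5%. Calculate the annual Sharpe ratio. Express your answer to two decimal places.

0.55

Sharpe = (Rp − Rf) / σp = (6.9% − 1.5%) / 9.9% = 5.40% / 9.9% = 0.5455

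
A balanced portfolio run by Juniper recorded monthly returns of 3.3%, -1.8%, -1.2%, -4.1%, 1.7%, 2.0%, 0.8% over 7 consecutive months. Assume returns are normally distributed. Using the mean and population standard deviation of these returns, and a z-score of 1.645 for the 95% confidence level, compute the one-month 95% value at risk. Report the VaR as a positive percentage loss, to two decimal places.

3.82

μ = (3.3 − 1.8 − 1.2 − 4.1 + 1.7 + 2 + 0.8) / 7 = 0.1000%
Σ(r − μ)² = 39.8400; population σ = √(39.8400/7) = 2.3857%
VaR = −(μ − z·σ) = −(0.1000 − 1.645 × 2.3857) = −(-3.8245) = 3.8245%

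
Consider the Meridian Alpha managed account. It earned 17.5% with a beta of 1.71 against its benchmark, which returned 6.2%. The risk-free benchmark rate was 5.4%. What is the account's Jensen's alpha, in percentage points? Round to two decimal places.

CAPM expected return = Rf + β(Rm − Rf) = 5.4% + 1.71 × (6.2% − 5.4%) = 5.4 + 1.71 × 0.80 = 6.7680%
Jensen's α = Rp − E[R] = 17.5% − 6.7680% = 10.7320

10.73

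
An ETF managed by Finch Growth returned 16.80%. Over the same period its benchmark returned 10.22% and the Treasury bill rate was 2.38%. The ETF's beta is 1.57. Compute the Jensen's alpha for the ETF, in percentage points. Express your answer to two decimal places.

CAPM expected return = Rf + β(Rm − Rf) = 2.38% + 1.57 × (10.22% − 2.38%) = 2.38 + 1.57 × 7.84 = 14.6888%
Jensen's α = Rp − E[R] = 16.80% − 14.6888% = 2.1112

2.11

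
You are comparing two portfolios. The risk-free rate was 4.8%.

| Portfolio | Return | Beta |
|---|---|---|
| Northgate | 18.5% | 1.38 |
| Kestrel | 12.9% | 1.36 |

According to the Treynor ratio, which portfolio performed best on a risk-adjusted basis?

Northgate: Treynor = (18.5% − 4.8%) / 1.38 = 9.928
Kestrel: Treynor = (12.9% − 4.8%) / 1.36 = 5.956
Highest: Northgate (9.928).

Northgate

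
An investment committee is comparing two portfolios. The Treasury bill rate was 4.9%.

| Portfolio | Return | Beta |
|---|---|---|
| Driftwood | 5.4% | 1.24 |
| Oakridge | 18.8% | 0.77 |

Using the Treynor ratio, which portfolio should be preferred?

Oakridge

Driftwood: Treynor = (5.4% − 4.9%) / 1.24 = 0.403
Oakridge: Treynor = (18.8% − 4.9%) / 0.77 = 18.052
Highest: Oakridge (18.052).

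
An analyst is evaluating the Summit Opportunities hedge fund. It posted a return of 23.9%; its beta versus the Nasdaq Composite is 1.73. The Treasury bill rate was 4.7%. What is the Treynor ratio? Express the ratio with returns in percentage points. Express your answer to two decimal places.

Treynor = (Rp − Rf) / β = (23.9% − 4.7%) / 1.73 = 19.20 / 1.73 = 11.0983

11.10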